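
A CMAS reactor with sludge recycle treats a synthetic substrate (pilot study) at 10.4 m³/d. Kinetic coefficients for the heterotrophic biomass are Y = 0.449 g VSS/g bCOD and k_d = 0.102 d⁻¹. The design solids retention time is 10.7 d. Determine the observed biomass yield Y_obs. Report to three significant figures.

Y_obs ≈ 0.215 g VSS/g bCOD

Correct the yield for decay: Y_obs = Y/(1 + k_d θ_c) = 0.449 / (1 + 0.102 × 10.7) = 0.449 / 2.091 = 0.2147.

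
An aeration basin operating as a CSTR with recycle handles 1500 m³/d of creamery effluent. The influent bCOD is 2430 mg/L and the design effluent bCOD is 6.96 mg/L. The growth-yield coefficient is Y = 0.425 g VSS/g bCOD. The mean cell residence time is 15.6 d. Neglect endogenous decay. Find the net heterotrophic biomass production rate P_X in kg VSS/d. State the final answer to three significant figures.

P_X ≈ 1540 kg VSS/d

Since k_d ≈ 0, Y_obs = Y = 0.425 g VSS/g bCOD.
Q·(S₀ − S) = 1500 × (2430 − 6.96) × 10⁻³ = 3635 kg/d removed.
Net biomass production P_X = Y_obs × Q·(S₀ − S) = 0.4250 × 3635 = 1545 kg VSS/d.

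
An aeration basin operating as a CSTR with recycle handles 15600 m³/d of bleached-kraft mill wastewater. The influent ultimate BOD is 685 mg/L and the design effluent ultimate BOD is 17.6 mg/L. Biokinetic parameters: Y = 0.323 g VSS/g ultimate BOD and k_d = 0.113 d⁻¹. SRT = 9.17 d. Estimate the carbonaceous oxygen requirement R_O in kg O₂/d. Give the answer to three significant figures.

R_O ≈ 8070 kg O₂/d

Observed yield with endogenous decay: Y_obs = Y / (1 + k_d·θ_c) = 0.323 / (1 + 0.113 × 9.17) = 0.323 / 2.036 = 0.1586 g VSS/g ultimate BOD.
Substrate removed = Q·(S₀ − S) = 15600 m³/d × (685 − 17.6) g/m³ = 1.04×10^7 g/d = 10411 kg/d.
Net sludge production P_X = 0.1586 × 10411 = 1652 kg VSS/d.
Carbonaceous O₂ demand = substrate oxidised − cell-mass equivalent = 10411 − 1.42 × 1652 = 8066 kg O₂/d.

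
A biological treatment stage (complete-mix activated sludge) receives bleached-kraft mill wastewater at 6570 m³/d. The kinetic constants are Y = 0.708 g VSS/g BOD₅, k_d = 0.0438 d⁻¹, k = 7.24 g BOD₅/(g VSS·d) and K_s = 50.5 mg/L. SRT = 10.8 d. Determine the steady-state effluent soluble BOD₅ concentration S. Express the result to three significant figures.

S ≈ 1.38 mg/L

Effluent substrate depends only on kinetics and SRT: S = K_s(1 + k_d θ_c) / [θ_c(Yk − k_d) − 1] = 50.5 × (1 + 0.0438 × 10.8) / [10.8 × (0.708 × 7.24 − 0.0438) − 1] = 74.39 / 53.89 = 1.380 mg/L.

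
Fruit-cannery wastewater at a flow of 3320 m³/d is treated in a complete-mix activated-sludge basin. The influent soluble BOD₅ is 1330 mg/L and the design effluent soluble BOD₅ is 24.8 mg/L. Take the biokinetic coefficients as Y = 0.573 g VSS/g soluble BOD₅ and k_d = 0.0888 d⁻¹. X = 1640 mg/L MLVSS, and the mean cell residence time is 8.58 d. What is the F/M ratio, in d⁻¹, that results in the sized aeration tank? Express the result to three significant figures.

From the SRT design equation V = Y Q (S₀−S) θ_c / [X (1 + k_d θ_c)] = 0.573 × 3320 × (1330 − 24.8) × 8.58 / [1640 × (1 + 0.0888 × 8.58)] = 2.13×10^7 / 2890 = 7373 m³.
F/M = applied load / biomass = Q·S₀/(V·X) = 3320 × 1330 / (7373 × 1640) = 0.3652 d⁻¹.

F/M ≈ 0.365 d⁻¹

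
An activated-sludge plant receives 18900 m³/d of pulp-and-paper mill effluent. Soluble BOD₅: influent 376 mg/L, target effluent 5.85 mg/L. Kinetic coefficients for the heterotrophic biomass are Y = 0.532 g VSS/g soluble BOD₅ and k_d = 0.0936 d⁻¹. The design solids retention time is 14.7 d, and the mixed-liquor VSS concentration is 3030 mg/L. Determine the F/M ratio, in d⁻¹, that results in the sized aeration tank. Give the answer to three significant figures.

From the SRT design equation V = Y Q (S₀−S) θ_c / [X (1 + k_d θ_c)] = 0.532 × 18900 × (376 − 5.85) × 14.7 / [3030 × (1 + 0.0936 × 14.7)] = 5.47×10^7 / 7199 = 7600 m³.
F/M = Q·S₀ / (V·X) = 18900 × 376 / (7600 × 3030) = 0.3086 g soluble BOD₅·(g VSS·d)⁻¹.

F/M ≈ 0.309 d⁻¹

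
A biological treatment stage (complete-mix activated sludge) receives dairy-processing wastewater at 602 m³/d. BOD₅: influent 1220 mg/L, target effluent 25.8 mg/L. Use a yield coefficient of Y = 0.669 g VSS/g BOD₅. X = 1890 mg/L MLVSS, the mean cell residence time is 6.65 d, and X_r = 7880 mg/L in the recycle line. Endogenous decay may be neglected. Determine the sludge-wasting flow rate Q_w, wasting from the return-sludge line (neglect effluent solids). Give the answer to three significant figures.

Q_w ≈ 61.0 m³/d

Biomass mass balance (decay neglected): V·X = Y·Q·(S₀ − S)·θ_c, so V = 0.669 × 602 × (1220 − 25.8) × 6.65 / 1890 = 1692 m³.
θ_c = V·X/(Q_w·X_r) when wasting from the recycle, so Q_w = V·X/(θ_c·X_r) = 1692 × 1890 / (6.65 × 7880) = 61.03 m³/d.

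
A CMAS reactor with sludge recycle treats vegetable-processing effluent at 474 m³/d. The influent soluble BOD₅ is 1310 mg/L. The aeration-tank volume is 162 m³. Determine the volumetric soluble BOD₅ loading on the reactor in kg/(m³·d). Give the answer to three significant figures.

L_v ≈ 3.83 kg soluble BOD₅/(m³·d)

L_v = Q S₀ / V = 474 × 1310 × 10⁻³ / 162.0 = 3.833 kg/(m³·d).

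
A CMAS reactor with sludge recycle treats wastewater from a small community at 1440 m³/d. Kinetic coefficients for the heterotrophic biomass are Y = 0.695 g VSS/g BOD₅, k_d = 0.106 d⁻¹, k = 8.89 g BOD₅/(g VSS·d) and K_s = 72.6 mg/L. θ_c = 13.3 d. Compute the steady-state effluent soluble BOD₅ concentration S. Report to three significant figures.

Effluent substrate depends only on kinetics and SRT: S = K_s(1 + k_d θ_c) / [θ_c(Yk − k_d) − 1] = 72.6 × (1 + 0.106 × 13.3) / [13.3 × (0.695 × 8.89 − 0.106) − 1] = 175.0 / 79.76 = 2.193 mg/L.

S ≈ 2.19 mg/L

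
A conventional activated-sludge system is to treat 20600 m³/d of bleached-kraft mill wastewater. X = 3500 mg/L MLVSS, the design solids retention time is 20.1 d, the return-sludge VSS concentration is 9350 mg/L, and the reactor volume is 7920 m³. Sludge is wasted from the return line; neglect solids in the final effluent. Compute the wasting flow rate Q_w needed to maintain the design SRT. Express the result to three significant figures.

Q_w = (V·X)/(θ_c X_r) = 7920 × 3500 / (20.1 × 9350) = 147.5 m³/d.

Q_w ≈ 147 m³/d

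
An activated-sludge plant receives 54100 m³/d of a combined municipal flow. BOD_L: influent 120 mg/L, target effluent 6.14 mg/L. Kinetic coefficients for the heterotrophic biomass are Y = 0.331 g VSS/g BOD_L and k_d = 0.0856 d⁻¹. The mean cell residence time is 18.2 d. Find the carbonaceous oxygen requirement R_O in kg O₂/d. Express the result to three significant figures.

R_O ≈ 5030 kg O₂/d

Y_obs = Y / (1 + k_d θ_c) = 0.331 / (1 + 0.0856 × 18.2) = 0.331 / 2.558 = 0.1294.
ΔS = 120 − 6.14 = 113.9 mg/L, so the substrate removal rate is 54100 × 113.9/1000 = 6160 kg BOD_L/d.
Net sludge production P_X = 0.1294 × 6160 = 797.1 kg VSS/d.
R_O = Q·(S₀ − S) − 1.42·P_X = 6160 − 1.42 × 797.1 = 5028 kg O₂/d.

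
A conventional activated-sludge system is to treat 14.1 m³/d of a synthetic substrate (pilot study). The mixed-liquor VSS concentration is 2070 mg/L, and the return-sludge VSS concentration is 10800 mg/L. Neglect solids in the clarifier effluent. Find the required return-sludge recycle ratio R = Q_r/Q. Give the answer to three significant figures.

Solids balance on the clarifier gives (1+R)X = R·X_r, so R = X/(X_r − X) = 2070 / (10800 − 2070) = 0.2371.

R ≈ 0.237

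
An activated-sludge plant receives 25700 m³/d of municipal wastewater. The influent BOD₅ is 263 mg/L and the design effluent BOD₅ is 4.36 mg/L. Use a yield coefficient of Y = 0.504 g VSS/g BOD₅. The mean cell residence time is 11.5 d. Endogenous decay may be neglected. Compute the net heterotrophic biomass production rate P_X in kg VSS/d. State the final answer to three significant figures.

P_X ≈ 3350 kg VSS/d

No decay correction is needed, so Y_obs = Y = 0.504.
Q·(S₀ − S) = 25700 × (263 − 4.36) × 10⁻³ = 6647 kg/d removed.
So the net sludge growth is P_X = 0.5040 × 6647 = 3350 kg VSS/d.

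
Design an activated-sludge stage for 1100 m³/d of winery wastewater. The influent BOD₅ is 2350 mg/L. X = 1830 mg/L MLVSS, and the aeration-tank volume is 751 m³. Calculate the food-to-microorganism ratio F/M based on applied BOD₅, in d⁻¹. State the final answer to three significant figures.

F/M = Q·S₀ / (V·X) = 1100 × 2350 / (751.0 × 1830) = 1.881 g BOD₅·(g VSS·d)⁻¹.

F/M ≈ 1.88 d⁻¹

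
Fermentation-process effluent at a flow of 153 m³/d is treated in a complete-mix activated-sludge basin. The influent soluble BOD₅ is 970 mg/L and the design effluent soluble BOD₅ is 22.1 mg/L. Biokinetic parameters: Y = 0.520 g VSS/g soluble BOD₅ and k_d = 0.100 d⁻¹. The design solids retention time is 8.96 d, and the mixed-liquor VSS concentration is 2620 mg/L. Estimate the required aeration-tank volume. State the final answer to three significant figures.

Steady-state biomass mass balance: V·X·(1 + k_d·θ_c) = Y·Q·(S₀ − S)·θ_c, so V = 0.520 × 153 × (970 − 22.1) × 8.96 / [2620 × (1 + 0.100 × 8.96)] = 6.76×10^5 / 4968 = 136.0 m³.

V ≈ 136 m³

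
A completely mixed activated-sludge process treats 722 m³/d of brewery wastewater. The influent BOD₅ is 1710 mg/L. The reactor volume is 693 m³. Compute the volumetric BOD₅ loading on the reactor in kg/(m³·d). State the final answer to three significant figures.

Volumetric loading L_v = Q·S₀ / V = 722 × 1710 g/m³ / 693.0 m³ = 1782 g/(m³·d) = 1.782 kg BOD₅/(m³·d).

L_v ≈ 1.78 kg BOD₅/(m³·d)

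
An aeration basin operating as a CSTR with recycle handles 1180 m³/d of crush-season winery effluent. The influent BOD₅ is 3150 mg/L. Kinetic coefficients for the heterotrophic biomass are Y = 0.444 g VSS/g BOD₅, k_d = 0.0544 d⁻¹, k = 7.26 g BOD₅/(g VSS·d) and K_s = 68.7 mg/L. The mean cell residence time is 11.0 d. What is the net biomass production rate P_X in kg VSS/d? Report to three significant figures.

P_X ≈ 1030 kg VSS/d

Effluent substrate depends only on kinetics and SRT: S = K_s(1 + k_d θ_c) / [θ_c(Yk − k_d) − 1] = 68.7 × (1 + 0.0544 × 11.0) / [11.0 × (0.444 × 7.26 − 0.0544) − 1] = 109.8 / 33.86 = 3.243 mg/L.
The observed yield is Y_obs = Y/(1 + k_d·θ_c) = 0.444 / (1 + 0.0544 × 11.0) = 0.444 / 1.598 = 0.2778 g VSS per g BOD₅ removed.
ΔS = 3150 − 3.24 = 3147 mg/L, so the substrate removal rate is 1180 × 3147/1000 = 3713 kg BOD₅/d.
So the net sludge growth is P_X = 0.2778 × 3713 = 1031 kg VSS/d.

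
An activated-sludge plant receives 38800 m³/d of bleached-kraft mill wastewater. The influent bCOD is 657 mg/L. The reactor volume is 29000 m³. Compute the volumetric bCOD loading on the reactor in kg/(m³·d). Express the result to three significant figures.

L_v ≈ 0.879 kg bCOD/(m³·d)

L_v = Q S₀ / V = 38800 × 657 × 10⁻³ / 29000 = 0.8790 kg/(m³·d).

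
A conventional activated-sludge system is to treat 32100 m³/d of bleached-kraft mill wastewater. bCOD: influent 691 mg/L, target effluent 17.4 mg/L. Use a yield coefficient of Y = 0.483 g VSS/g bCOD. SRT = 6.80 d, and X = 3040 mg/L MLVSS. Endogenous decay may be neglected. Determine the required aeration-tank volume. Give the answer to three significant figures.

V ≈ 23400 m³

V·X = Y·Q·ΔS·θ_c gives V = 0.483 × 32100 × (691 − 17.4) × 6.80 / 3040 = 23361 m³.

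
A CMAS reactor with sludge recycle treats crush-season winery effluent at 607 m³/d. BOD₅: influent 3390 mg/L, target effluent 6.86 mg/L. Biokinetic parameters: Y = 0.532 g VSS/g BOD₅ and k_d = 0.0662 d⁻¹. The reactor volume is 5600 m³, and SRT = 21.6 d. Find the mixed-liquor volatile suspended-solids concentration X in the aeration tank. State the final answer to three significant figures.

From V·X·(1 + k_d·θ_c) = Y·Q·(S₀ − S)·θ_c: X = 0.532 × 607 × (3390 − 6.86) × 21.6 / [5600 × (1 + 0.0662 × 21.6)] = 1734 mg/L.

X ≈ 1730 mg/L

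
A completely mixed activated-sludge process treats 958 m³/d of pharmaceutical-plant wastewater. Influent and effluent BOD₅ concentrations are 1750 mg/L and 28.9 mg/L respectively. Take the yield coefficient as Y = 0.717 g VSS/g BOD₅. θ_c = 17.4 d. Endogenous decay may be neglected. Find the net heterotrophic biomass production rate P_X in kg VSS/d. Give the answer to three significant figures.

P_X ≈ 1180 kg VSS/d

With endogenous decay neglected, the observed yield equals the true yield: Y_obs = Y = 0.717 g VSS/g BOD₅.
Mass of BOD₅ removed per day: Q(S₀ − S) = 958 × 1721 g/m³ = 1649 kg/d.
Net biomass production P_X = Y_obs × Q·(S₀ − S) = 0.7170 × 1649 = 1182 kg VSS/d.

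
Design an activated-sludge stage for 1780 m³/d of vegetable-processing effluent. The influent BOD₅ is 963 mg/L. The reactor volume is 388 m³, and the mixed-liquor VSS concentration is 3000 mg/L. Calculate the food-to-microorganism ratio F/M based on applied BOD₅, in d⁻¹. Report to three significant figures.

F/M ≈ 1.47 d⁻¹

Food-to-microorganism ratio F/M = Q S₀ / (V X) = 1780 × 963 / (388.0 × 3000) = 1.473 d⁻¹.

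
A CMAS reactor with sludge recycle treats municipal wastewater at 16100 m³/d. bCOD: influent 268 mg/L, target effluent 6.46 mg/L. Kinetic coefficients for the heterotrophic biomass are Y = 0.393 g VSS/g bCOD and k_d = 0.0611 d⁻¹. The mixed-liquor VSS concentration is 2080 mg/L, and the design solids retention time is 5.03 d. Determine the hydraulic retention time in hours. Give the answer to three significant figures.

From the SRT design equation V = Y Q (S₀−S) θ_c / [X (1 + k_d θ_c)] = 0.393 × 16100 × (268 − 6.46) × 5.03 / [2080 × (1 + 0.0611 × 5.03)] = 8.32×10^6 / 2719 = 3061 m³.
Hydraulic retention time τ = V/Q = 3061 / 16100 = 0.1901 d = 4.563 h.

τ ≈ 4.56 h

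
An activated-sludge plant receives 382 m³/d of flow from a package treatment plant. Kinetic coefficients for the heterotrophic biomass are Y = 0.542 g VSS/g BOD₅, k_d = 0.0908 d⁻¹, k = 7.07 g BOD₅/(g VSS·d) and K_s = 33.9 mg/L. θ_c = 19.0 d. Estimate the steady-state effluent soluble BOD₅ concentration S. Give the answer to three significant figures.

From the Monod/SRT balance for a CMAS, S = K_s·(1+k_d θ_c)/[θ_c·(Y k − k_d) − 1] = 33.9 × (1 + 0.0908 × 19.0) / [19.0 × (0.542 × 7.07 − 0.0908) − 1] = 92.38 / 70.08 = 1.318 mg/L.

S ≈ 1.32 mg/L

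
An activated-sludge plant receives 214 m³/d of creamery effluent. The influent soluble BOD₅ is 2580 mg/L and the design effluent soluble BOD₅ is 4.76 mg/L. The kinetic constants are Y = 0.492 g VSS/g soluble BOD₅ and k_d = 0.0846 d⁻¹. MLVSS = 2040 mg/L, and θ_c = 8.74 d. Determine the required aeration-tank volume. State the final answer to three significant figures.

V ≈ 668 m³

From the SRT design equation V = Y Q (S₀−S) θ_c / [X (1 + k_d θ_c)] = 0.492 × 214 × (2580 − 4.76) × 8.74 / [2040 × (1 + 0.0846 × 8.74)] = 2.37×10^6 / 3548 = 667.8 m³.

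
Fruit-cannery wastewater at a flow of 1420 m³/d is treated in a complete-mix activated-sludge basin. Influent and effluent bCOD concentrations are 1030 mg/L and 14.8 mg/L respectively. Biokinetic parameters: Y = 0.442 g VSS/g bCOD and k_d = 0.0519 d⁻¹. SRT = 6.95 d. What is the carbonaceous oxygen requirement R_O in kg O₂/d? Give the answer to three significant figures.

The observed yield is Y_obs = Y/(1 + k_d·θ_c) = 0.442 / (1 + 0.0519 × 6.95) = 0.442 / 1.361 = 0.3248 g VSS per g bCOD removed.
Substrate removed = Q·(S₀ − S) = 1420 m³/d × (1030 − 14.8) g/m³ = 1.44×10^6 g/d = 1442 kg/d.
Net sludge production P_X = 0.3248 × 1442 = 468.3 kg VSS/d.
Carbonaceous O₂ demand = substrate oxidised − cell-mass equivalent = 1442 − 1.42 × 468.3 = 776.6 kg O₂/d.

R_O ≈ 777 kg O₂/d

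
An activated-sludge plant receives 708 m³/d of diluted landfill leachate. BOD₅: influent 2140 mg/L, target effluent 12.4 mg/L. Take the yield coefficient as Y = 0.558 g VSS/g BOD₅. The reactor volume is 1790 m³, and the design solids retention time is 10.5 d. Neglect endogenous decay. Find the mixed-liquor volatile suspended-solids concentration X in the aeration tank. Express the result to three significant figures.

Without decay, X = Y Q (S₀−S) θ_c / V = 0.558 × 708 × (2140 − 12.4) × 10.5 / 1790 = 4931 mg/L.

X ≈ 4930 mg/L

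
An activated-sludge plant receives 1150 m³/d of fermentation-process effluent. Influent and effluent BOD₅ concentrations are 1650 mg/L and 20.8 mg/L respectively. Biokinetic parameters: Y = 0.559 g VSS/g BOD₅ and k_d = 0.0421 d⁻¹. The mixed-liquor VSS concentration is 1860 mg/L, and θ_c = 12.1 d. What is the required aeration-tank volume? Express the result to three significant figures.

Rearranging the biomass balance for a CMAS with decay, V = Y·Q·ΔS·θ_c / [X·(1+k_d θ_c)] = 0.559 × 1150 × (1650 − 20.8) × 12.1 / [1860 × (1 + 0.0421 × 12.1)] = 1.27×10^7 / 2808 = 4514 m³.

V ≈ 4510 m³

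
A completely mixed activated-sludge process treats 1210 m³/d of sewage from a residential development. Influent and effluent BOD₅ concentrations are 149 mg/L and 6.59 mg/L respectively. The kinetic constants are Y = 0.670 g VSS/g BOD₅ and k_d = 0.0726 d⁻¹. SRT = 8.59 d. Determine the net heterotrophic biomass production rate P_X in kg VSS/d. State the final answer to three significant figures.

Correct the yield for decay: Y_obs = Y/(1 + k_d θ_c) = 0.670 / (1 + 0.0726 × 8.59) = 0.670 / 1.624 = 0.4127.
Q·(S₀ − S) = 1210 × (149 − 6.59) × 10⁻³ = 172.3 kg/d removed.
So the net sludge growth is P_X = 0.4127 × 172.3 = 71.11 kg VSS/d.

P_X ≈ 71.1 kg VSS/d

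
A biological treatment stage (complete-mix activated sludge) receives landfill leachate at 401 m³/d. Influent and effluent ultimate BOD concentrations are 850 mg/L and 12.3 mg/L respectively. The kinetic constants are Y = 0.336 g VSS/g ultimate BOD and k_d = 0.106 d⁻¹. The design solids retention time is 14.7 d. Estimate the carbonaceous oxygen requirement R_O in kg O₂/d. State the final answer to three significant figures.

R_O ≈ 273 kg O₂/d

Observed yield with endogenous decay: Y_obs = Y / (1 + k_d·θ_c) = 0.336 / (1 + 0.106 × 14.7) = 0.336 / 2.558 = 0.1313 g VSS/g ultimate BOD.
Q·(S₀ − S) = 401 × (850 − 12.3) × 10⁻³ = 335.9 kg/d removed.
Biomass synthesised: P_X = Y_obs × 335.9 = 44.12 kg VSS/d.
R_O = Q·(S₀ − S) − 1.42·P_X = 335.9 − 1.42 × 44.12 = 273.3 kg O₂/d.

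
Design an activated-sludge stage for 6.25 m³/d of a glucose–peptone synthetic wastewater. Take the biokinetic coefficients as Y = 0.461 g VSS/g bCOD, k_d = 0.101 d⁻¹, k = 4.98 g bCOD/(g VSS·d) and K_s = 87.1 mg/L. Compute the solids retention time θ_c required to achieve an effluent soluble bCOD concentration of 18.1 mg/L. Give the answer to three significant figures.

From 1/θ_c = Y·k·S/(K_s + S) − k_d: Y·k·S/(K_s+S) = 0.461 × 4.98 × 18.1 / (87.1 + 18.1) = 0.3950 d⁻¹.
Then 1/θ_c = μ − k_d = 0.3950 − 0.101 = 0.2940 d⁻¹, giving θ_c = 3.401 d.

θ_c ≈ 3.40 d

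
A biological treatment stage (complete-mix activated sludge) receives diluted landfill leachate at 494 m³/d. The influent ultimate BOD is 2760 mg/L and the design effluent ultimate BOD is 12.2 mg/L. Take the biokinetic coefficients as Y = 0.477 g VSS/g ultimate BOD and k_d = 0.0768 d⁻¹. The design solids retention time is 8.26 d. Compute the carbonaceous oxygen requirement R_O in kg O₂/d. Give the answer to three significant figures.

R_O ≈ 795 kg O₂/d

Observed yield with endogenous decay: Y_obs = Y / (1 + k_d·θ_c) = 0.477 / (1 + 0.0768 × 8.26) = 0.477 / 1.634 = 0.2919 g VSS/g ultimate BOD.
Substrate removed = Q·(S₀ − S) = 494 m³/d × (2760 − 12.2) g/m³ = 1.36×10^6 g/d = 1357 kg/d.
P_X = Y_obs·Q·(S₀ − S) = 0.2919 × 1357 = 396.2 kg VSS/d.
R_O = Q·(S₀ − S) − 1.42·P_X = 1357 − 1.42 × 396.2 = 794.9 kg O₂/d.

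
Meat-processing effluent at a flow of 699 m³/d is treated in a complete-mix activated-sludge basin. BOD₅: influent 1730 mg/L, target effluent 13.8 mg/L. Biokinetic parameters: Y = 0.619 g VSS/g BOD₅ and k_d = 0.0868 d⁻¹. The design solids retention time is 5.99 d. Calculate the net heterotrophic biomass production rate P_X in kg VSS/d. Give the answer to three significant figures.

P_X ≈ 489 kg VSS/d

The observed yield is Y_obs = Y/(1 + k_d·θ_c) = 0.619 / (1 + 0.0868 × 5.99) = 0.619 / 1.520 = 0.4073 g VSS per g BOD₅ removed.
Q·(S₀ − S) = 699 × (1730 − 13.8) × 10⁻³ = 1200 kg/d removed.
P_X = Y_obs · Q(S₀ − S) = 0.4073 × 1200 = 488.6 kg VSS/d.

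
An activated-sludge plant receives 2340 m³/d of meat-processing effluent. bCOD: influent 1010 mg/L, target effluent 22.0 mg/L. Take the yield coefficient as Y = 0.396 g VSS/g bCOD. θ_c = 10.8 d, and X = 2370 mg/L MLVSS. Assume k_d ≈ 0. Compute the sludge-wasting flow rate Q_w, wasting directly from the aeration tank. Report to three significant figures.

V·X = Y·Q·ΔS·θ_c gives V = 0.396 × 2340 × (1010 − 22.0) × 10.8 / 2370 = 4172 m³.
For wasting at MLVSS concentration, Q_w = V/θ_c = 4172/10.8 = 386.3 m³/d.

Q_w ≈ 386 m³/d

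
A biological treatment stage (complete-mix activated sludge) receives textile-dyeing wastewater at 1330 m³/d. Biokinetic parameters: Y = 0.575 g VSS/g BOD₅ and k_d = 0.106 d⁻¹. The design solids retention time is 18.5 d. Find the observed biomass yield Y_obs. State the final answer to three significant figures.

The observed yield is Y_obs = Y/(1 + k_d·θ_c) = 0.575 / (1 + 0.106 × 18.5) = 0.575 / 2.961 = 0.1942 g VSS per g BOD₅ removed.

Y_obs ≈ 0.194 g VSS/g BOD₅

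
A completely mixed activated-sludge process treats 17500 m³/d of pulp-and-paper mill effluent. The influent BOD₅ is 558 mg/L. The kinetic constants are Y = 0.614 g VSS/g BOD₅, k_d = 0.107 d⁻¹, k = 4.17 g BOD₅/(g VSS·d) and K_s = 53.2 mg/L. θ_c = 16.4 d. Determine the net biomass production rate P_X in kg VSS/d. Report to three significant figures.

P_X ≈ 2160 kg VSS/d

Effluent substrate depends only on kinetics and SRT: S = K_s(1 + k_d θ_c) / [θ_c(Yk − k_d) − 1] = 53.2 × (1 + 0.107 × 16.4) / [16.4 × (0.614 × 4.17 − 0.107) − 1] = 146.6 / 39.24 = 3.735 mg/L.
Y_obs = Y / (1 + k_d θ_c) = 0.614 / (1 + 0.107 × 16.4) = 0.614 / 2.755 = 0.2229.
Substrate removed = Q·(S₀ − S) = 17500 m³/d × (558 − 3.74) g/m³ = 9.7×10^6 g/d = 9700 kg/d.
So the net sludge growth is P_X = 0.2229 × 9700 = 2162 kg VSS/d.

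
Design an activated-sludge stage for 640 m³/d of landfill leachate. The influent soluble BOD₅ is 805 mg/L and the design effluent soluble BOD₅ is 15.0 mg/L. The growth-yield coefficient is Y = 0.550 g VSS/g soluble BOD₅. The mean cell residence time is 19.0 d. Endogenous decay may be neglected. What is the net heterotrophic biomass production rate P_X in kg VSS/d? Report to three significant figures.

With endogenous decay neglected, the observed yield equals the true yield: Y_obs = Y = 0.550 g VSS/g soluble BOD₅.
Q·(S₀ − S) = 640 × (805 − 15.0) × 10⁻³ = 505.6 kg/d removed.
P_X = Y_obs · Q(S₀ − S) = 0.5500 × 505.6 = 278.1 kg VSS/d.

P_X ≈ 278 kg VSS/d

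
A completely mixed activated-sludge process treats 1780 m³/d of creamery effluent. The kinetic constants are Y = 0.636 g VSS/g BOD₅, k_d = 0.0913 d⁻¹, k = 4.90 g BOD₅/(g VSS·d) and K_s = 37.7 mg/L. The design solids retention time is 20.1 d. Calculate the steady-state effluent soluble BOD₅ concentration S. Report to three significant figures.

From the Monod/SRT balance for a CMAS, S = K_s·(1+k_d θ_c)/[θ_c·(Y k − k_d) − 1] = 37.7 × (1 + 0.0913 × 20.1) / [20.1 × (0.636 × 4.90 − 0.0913) − 1] = 106.9 / 59.80 = 1.787 mg/L.

S ≈ 1.79 mg/L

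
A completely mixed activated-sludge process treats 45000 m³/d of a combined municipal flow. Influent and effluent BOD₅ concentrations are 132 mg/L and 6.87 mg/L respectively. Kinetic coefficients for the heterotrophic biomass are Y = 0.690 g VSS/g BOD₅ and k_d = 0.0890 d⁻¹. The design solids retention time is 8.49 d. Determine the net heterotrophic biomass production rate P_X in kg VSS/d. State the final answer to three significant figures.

P_X ≈ 2210 kg VSS/d

The observed yield is Y_obs = Y/(1 + k_d·θ_c) = 0.690 / (1 + 0.0890 × 8.49) = 0.690 / 1.756 = 0.3930 g VSS per g BOD₅ removed.
Mass of BOD₅ removed per day: Q(S₀ − S) = 45000 × 125.1 g/m³ = 5631 kg/d.
So the net sludge growth is P_X = 0.3930 × 5631 = 2213 kg VSS/d.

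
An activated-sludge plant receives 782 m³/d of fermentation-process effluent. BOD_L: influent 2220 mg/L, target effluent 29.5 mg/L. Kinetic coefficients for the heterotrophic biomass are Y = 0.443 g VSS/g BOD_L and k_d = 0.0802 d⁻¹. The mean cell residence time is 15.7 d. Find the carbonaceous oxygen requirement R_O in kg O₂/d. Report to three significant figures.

Correct the yield for decay: Y_obs = Y/(1 + k_d θ_c) = 0.443 / (1 + 0.0802 × 15.7) = 0.443 / 2.259 = 0.1961.
ΔS = 2220 − 29.5 = 2190 mg/L, so the substrate removal rate is 782 × 2190/1000 = 1713 kg BOD_L/d.
P_X = Y_obs·Q·(S₀ − S) = 0.1961 × 1713 = 335.9 kg VSS/d.
R_O = Q·(S₀ − S) − 1.42·P_X = 1713 − 1.42 × 335.9 = 1236 kg O₂/d.

R_O ≈ 1240 kg O₂/d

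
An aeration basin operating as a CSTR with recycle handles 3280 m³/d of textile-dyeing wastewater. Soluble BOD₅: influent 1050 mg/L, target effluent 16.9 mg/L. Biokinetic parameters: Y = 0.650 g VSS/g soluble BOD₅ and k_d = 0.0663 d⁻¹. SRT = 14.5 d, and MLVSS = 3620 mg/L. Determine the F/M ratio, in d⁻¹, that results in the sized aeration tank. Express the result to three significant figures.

From the SRT design equation V = Y Q (S₀−S) θ_c / [X (1 + k_d θ_c)] = 0.650 × 3280 × (1050 − 16.9) × 14.5 / [3620 × (1 + 0.0663 × 14.5)] = 3.19×10^7 / 7100 = 4498 m³.
Food-to-microorganism ratio F/M = Q S₀ / (V X) = 3280 × 1050 / (4498 × 3620) = 0.2115 d⁻¹.

F/M ≈ 0.212 d⁻¹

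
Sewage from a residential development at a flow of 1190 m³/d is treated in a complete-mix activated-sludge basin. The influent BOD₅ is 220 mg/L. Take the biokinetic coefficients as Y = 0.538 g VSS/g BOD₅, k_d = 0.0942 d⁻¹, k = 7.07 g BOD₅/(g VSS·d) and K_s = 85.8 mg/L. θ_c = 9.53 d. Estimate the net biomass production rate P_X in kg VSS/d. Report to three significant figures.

For a completely mixed reactor with recycle the Lawrence–McCarty relation gives S = K_s·(1 + k_d·θ_c) / [θ_c·(Y·k − k_d) − 1] = 85.8 × (1 + 0.0942 × 9.53) / [9.53 × (0.538 × 7.07 − 0.0942) − 1] = 162.8 / 34.35 = 4.740 mg/L.
Y_obs = Y / (1 + k_d θ_c) = 0.538 / (1 + 0.0942 × 9.53) = 0.538 / 1.898 = 0.2835.
Mass of BOD₅ removed per day: Q(S₀ − S) = 1190 × 215.3 g/m³ = 256.2 kg/d.
Net biomass production P_X = Y_obs × Q·(S₀ − S) = 0.2835 × 256.2 = 72.62 kg VSS/d.

P_X ≈ 72.6 kg VSS/d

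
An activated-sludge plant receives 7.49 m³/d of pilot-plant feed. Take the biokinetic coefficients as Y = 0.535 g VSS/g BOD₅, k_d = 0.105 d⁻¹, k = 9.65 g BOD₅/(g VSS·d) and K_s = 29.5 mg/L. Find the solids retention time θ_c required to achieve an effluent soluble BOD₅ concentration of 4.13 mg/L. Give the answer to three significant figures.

θ_c ≈ 1.89 d

From 1/θ_c = Y·k·S/(K_s + S) − k_d: Y·k·S/(K_s+S) = 0.535 × 9.65 × 4.13 / (29.5 + 4.13) = 0.6340 d⁻¹.
θ_c = 1/(μ − k_d) = 1/(0.6340 − 0.105) = 1/0.5290 = 1.890 d.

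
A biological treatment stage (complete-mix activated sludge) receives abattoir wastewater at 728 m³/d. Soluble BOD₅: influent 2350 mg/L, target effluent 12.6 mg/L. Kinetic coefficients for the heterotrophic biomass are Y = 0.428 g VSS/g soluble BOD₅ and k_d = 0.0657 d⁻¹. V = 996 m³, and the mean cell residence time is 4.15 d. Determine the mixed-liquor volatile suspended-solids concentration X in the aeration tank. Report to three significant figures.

X ≈ 2380 mg/L

Solving the biomass balance for X: X = Y Q (S₀−S) θ_c / [V (1+k_d θ_c)] = 0.428 × 728 × (2350 − 12.6) × 4.15 / [996 × (1 + 0.0657 × 4.15)] = 2384 mg/L.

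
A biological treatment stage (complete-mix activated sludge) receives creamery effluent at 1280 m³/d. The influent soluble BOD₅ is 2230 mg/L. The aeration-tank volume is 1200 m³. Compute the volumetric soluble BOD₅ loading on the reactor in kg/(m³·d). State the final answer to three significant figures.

L_v ≈ 2.38 kg soluble BOD₅/(m³·d)

Volumetric loading L_v = Q·S₀ / V = 1280 × 2230 g/m³ / 1200 m³ = 2379 g/(m³·d) = 2.379 kg soluble BOD₅/(m³·d).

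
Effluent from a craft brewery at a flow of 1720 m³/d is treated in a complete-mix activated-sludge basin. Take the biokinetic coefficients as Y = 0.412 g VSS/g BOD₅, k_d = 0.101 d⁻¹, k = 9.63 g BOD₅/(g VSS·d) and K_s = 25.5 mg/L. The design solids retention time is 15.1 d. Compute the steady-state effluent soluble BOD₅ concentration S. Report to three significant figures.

S ≈ 1.12 mg/L

For a completely mixed reactor with recycle the Lawrence–McCarty relation gives S = K_s·(1 + k_d·θ_c) / [θ_c·(Y·k − k_d) − 1] = 25.5 × (1 + 0.101 × 15.1) / [15.1 × (0.412 × 9.63 − 0.101) − 1] = 64.39 / 57.39 = 1.122 mg/L.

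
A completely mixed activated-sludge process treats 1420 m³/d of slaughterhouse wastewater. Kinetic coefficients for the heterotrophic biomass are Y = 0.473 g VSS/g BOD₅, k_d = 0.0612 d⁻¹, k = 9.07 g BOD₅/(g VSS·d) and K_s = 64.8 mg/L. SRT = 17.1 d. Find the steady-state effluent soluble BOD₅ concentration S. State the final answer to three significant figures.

From the Monod/SRT balance for a CMAS, S = K_s·(1+k_d θ_c)/[θ_c·(Y k − k_d) − 1] = 64.8 × (1 + 0.0612 × 17.1) / [17.1 × (0.473 × 9.07 − 0.0612) − 1] = 132.6 / 71.31 = 1.860 mg/L.

S ≈ 1.86 mg/L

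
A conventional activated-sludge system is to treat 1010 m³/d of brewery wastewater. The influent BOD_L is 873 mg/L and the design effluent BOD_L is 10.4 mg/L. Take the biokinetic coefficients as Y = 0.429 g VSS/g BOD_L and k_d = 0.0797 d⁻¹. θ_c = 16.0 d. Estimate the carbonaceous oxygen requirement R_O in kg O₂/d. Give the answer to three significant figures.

R_O ≈ 638 kg O₂/d

The observed yield is Y_obs = Y/(1 + k_d·θ_c) = 0.429 / (1 + 0.0797 × 16.0) = 0.429 / 2.275 = 0.1886 g VSS per g BOD_L removed.
Mass of BOD_L removed per day: Q(S₀ − S) = 1010 × 862.6 g/m³ = 871.2 kg/d.
P_X = Y_obs·Q·(S₀ − S) = 0.1886 × 871.2 = 164.3 kg VSS/d.
R_O = Q·(S₀ − S) − 1.42·P_X = 871.2 − 1.42 × 164.3 = 638.0 kg O₂/d.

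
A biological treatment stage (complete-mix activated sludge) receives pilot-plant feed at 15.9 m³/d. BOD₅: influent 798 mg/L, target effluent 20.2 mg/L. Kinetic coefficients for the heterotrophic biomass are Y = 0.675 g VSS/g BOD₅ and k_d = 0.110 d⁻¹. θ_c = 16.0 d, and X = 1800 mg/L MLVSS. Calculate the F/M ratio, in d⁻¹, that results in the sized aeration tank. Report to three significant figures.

F/M ≈ 0.262 d⁻¹

From the SRT design equation V = Y Q (S₀−S) θ_c / [X (1 + k_d θ_c)] = 0.675 × 15.9 × (798 − 20.2) × 16.0 / [1800 × (1 + 0.110 × 16.0)] = 1.34×10^5 / 4968 = 26.88 m³.
Food-to-microorganism ratio F/M = Q S₀ / (V X) = 15.9 × 798 / (26.88 × 1800) = 0.2622 d⁻¹.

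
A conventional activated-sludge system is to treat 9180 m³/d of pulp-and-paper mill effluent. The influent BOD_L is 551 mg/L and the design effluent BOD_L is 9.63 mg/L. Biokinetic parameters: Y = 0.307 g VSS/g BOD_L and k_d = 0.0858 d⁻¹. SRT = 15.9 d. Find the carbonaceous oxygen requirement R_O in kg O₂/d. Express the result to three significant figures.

R_O ≈ 4050 kg O₂/d

The observed yield is Y_obs = Y/(1 + k_d·θ_c) = 0.307 / (1 + 0.0858 × 15.9) = 0.307 / 2.364 = 0.1299 g VSS per g BOD_L removed.
Mass of BOD_L removed per day: Q(S₀ − S) = 9180 × 541.4 g/m³ = 4970 kg/d.
P_X = Y_obs·Q·(S₀ − S) = 0.1299 × 4970 = 645.3 kg VSS/d.
R_O = Q·(S₀ − S) − 1.42·P_X = 4970 − 1.42 × 645.3 = 4053 kg O₂/d.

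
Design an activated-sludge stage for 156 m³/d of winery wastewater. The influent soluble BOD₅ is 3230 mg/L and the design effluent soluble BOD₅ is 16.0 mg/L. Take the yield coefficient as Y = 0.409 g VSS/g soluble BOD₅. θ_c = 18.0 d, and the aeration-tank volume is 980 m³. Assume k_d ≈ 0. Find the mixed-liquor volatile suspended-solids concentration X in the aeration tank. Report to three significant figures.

From V·X = Y·Q·(S₀ − S)·θ_c (decay neglected): X = 0.409 × 156 × (3230 − 16.0) × 18.0 / 980 = 3767 mg/L.

X ≈ 3770 mg/L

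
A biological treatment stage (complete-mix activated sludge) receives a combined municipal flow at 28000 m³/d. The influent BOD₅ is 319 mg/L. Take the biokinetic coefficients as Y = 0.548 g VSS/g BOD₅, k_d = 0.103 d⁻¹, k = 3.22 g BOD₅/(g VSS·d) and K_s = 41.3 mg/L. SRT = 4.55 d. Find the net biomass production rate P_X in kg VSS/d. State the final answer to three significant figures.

From the Monod/SRT balance for a CMAS, S = K_s·(1+k_d θ_c)/[θ_c·(Y k − k_d) − 1] = 41.3 × (1 + 0.103 × 4.55) / [4.55 × (0.548 × 3.22 − 0.103) − 1] = 60.66 / 6.560 = 9.246 mg/L.
Y_obs = Y / (1 + k_d θ_c) = 0.548 / (1 + 0.103 × 4.55) = 0.548 / 1.469 = 0.3731.
Mass of BOD₅ removed per day: Q(S₀ − S) = 28000 × 309.8 g/m³ = 8673 kg/d.
P_X = Y_obs · Q(S₀ − S) = 0.3731 × 8673 = 3236 kg VSS/d.

P_X ≈ 3240 kg VSS/d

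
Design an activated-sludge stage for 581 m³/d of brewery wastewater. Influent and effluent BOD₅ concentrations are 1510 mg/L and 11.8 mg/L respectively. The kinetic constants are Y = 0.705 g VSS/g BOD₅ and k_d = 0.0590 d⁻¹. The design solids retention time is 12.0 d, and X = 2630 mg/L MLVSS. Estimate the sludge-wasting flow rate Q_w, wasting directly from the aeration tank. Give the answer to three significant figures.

Q_w ≈ 137 m³/d

Steady-state biomass mass balance: V·X·(1 + k_d·θ_c) = Y·Q·(S₀ − S)·θ_c, so V = 0.705 × 581 × (1510 − 11.8) × 12.0 / [2630 × (1 + 0.0590 × 12.0)] = 7.36×10^6 / 4492 = 1639 m³.
Wasting from the aeration tank: Q_w = V / θ_c = 1639 / 12.0 = 136.6 m³/d.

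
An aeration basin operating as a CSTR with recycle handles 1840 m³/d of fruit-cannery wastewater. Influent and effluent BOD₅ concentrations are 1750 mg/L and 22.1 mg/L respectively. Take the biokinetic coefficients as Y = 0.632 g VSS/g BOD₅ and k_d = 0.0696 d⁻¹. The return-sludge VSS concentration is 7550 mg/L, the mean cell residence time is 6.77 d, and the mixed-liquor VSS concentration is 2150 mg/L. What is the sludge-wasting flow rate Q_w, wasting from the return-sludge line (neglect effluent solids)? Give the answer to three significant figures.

Q_w ≈ 181 m³/d

From the SRT design equation V = Y Q (S₀−S) θ_c / [X (1 + k_d θ_c)] = 0.632 × 1840 × (1750 − 22.1) × 6.77 / [2150 × (1 + 0.0696 × 6.77)] = 1.36×10^7 / 3163 = 4301 m³.
Wasting from the return line (neglecting effluent solids): Q_w = V·X / (θ_c·X_r) = 4301 × 2150 / (6.77 × 7550) = 180.9 m³/d.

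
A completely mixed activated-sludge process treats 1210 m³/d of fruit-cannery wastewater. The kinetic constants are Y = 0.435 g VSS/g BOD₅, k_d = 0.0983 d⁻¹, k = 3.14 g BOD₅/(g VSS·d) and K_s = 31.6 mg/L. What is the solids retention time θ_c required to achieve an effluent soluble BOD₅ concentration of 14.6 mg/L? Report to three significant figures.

θ_c ≈ 3.00 d

Specific growth rate at S = 14.6 mg/L: μ = YkS/(K_s+S) = 0.435·3.14·14.6/(31.6+14.6) = 0.4316 d⁻¹.
1/θ_c = 0.4316 − 0.0983 = 0.3333 d⁻¹, so θ_c = 3.000 d.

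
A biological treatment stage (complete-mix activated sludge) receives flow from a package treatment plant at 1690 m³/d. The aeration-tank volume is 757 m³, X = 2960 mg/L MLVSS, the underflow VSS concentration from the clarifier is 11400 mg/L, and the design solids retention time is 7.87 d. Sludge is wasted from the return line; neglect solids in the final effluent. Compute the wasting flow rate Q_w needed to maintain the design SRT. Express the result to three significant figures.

Q_w ≈ 25.0 m³/d

Q_w = (V·X)/(θ_c X_r) = 757.0 × 2960 / (7.87 × 11400) = 24.98 m³/d.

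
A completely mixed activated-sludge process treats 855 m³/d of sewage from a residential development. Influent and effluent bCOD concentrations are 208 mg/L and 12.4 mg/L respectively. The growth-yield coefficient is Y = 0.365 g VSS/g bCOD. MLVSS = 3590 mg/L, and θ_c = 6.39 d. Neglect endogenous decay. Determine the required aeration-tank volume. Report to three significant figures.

V·X = Y·Q·ΔS·θ_c gives V = 0.365 × 855 × (208 − 12.4) × 6.39 / 3590 = 108.7 m³.

V ≈ 109 m³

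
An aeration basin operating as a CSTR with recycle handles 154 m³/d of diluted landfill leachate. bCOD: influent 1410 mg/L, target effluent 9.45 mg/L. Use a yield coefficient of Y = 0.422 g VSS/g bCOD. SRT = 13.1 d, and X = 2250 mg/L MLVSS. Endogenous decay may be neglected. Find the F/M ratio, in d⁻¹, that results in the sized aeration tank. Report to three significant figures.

V·X = Y·Q·ΔS·θ_c gives V = 0.422 × 154 × (1410 − 9.45) × 13.1 / 2250 = 529.9 m³.
F/M = Q·S₀ / (V·X) = 154 × 1410 / (529.9 × 2250) = 0.1821 g bCOD·(g VSS·d)⁻¹.

F/M ≈ 0.182 d⁻¹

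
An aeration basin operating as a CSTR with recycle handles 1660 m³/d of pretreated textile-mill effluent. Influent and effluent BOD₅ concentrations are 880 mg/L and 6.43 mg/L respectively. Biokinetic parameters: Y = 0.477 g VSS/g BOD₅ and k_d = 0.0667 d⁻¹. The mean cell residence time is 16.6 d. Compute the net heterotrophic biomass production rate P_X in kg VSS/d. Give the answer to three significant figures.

Observed yield with endogenous decay: Y_obs = Y / (1 + k_d·θ_c) = 0.477 / (1 + 0.0667 × 16.6) = 0.477 / 2.107 = 0.2264 g VSS/g BOD₅.
ΔS = 880 − 6.43 = 873.6 mg/L, so the substrate removal rate is 1660 × 873.6/1000 = 1450 kg BOD₅/d.
Biomass produced: P_X = Y_obs·Q·ΔS = 0.2264 × 1450 ≈ 328.3 kg VSS/d.

P_X ≈ 328 kg VSS/d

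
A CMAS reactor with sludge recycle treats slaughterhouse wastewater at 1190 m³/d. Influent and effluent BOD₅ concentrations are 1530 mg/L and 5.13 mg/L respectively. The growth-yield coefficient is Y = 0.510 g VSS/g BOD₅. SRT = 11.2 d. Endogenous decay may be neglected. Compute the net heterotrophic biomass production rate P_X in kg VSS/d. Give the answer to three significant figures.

P_X ≈ 925 kg VSS/d

No decay correction is needed, so Y_obs = Y = 0.510.
Substrate removed = Q·(S₀ − S) = 1190 m³/d × (1530 − 5.13) g/m³ = 1.81×10^6 g/d = 1815 kg/d.
So the net sludge growth is P_X = 0.5100 × 1815 = 925.4 kg VSS/d.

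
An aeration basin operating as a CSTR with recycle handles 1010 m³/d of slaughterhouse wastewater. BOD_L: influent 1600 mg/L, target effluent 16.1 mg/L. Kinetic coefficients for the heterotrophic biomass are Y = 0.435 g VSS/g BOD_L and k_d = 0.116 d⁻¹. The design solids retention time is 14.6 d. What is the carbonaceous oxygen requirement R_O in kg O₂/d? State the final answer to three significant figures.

R_O ≈ 1230 kg O₂/d

Correct the yield for decay: Y_obs = Y/(1 + k_d θ_c) = 0.435 / (1 + 0.116 × 14.6) = 0.435 / 2.694 = 0.1615.
Substrate removed = Q·(S₀ − S) = 1010 m³/d × (1600 − 16.1) g/m³ = 1.6×10^6 g/d = 1600 kg/d.
Net sludge production P_X = 0.1615 × 1600 = 258.3 kg VSS/d.
R_O = Q·ΔS − 1.42 P_X = 1600 − 366.9 = 1233 kg O₂/d.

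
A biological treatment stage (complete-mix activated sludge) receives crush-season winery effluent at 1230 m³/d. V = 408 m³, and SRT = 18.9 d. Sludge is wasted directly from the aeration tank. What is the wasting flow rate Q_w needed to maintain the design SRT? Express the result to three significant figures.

Wasting from the aeration tank: Q_w = V / θ_c = 408.0 / 18.9 = 21.59 m³/d.

Q_w ≈ 21.6 m³/d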